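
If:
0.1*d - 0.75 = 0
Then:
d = 7.50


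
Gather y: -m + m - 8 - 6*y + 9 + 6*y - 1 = 0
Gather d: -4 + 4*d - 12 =4*d - 16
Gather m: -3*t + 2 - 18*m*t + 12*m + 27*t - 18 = m*(12 - 18*t) + 24*t - 16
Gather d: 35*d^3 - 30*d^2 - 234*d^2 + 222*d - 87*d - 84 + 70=35*d^3 - 264*d^2 + 135*d - 14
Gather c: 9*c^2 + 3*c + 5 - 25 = 9*c^2 + 3*c - 20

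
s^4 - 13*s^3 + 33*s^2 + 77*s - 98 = (s - 7)^2*(s - 1)*(s + 2)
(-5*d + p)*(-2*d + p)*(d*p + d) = 10*d^3*p + 10*d^3 - 7*d^2*p^2 - 7*d^2*p + d*p^3 + d*p^2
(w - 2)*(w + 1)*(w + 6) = w^3 + 5*w^2 - 8*w - 12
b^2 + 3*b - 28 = (b - 4)*(b + 7)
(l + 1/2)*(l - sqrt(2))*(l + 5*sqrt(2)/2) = l^3 + l^2/2 + 3*sqrt(2)*l^2/2 - 5*l + 3*sqrt(2)*l/4 - 5/2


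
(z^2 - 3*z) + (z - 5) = z^2 - 2*z - 5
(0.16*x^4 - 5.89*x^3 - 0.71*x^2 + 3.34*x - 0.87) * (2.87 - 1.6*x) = -0.256*x^5 + 9.8832*x^4 - 15.7683*x^3 - 7.3817*x^2 + 10.9778*x - 2.4969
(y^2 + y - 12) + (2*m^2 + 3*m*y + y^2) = 2*m^2 + 3*m*y + 2*y^2 + y - 12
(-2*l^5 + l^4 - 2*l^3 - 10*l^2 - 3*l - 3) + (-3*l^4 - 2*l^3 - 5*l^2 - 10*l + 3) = -2*l^5 - 2*l^4 - 4*l^3 - 15*l^2 - 13*l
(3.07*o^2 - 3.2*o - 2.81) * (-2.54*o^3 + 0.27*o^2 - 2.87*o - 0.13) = -7.7978*o^5 + 8.9569*o^4 - 2.5375*o^3 + 8.0262*o^2 + 8.4807*o + 0.3653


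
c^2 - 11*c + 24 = (c - 8)*(c - 3)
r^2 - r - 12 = (r - 4)*(r + 3)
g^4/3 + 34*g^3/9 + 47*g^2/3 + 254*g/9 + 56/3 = (g/3 + 1)*(g + 2)*(g + 7/3)*(g + 4)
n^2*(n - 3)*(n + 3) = n^4 - 9*n^2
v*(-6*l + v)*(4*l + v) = -24*l^2*v - 2*l*v^2 + v^3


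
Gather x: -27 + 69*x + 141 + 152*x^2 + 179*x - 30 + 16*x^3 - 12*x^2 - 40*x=16*x^3 + 140*x^2 + 208*x + 84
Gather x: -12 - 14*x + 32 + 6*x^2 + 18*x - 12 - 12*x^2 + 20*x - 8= -6*x^2 + 24*x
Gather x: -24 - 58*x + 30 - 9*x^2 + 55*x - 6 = -9*x^2 - 3*x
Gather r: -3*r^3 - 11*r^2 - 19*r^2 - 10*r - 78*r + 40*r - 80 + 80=-3*r^3 - 30*r^2 - 48*r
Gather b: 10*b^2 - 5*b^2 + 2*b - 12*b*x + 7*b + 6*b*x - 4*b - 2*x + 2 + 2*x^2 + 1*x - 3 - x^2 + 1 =5*b^2 + b*(5 - 6*x) + x^2 - x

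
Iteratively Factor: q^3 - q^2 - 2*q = (q - 2)*(q^2 + q) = q*(q - 2)*(q + 1)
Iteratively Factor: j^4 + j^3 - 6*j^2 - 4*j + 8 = (j - 1)*(j^3 + 2*j^2 - 4*j - 8) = (j - 1)*(j + 2)*(j^2 - 4) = (j - 2)*(j - 1)*(j + 2)*(j + 2)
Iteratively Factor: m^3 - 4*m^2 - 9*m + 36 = (m - 3)*(m^2 - m - 12) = (m - 4)*(m - 3)*(m + 3)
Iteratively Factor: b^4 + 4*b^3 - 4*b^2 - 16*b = (b)*(b^3 + 4*b^2 - 4*b - 16) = b*(b + 4)*(b^2 - 4) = b*(b + 2)*(b + 4)*(b - 2)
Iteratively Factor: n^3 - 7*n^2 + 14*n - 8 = (n - 4)*(n^2 - 3*n + 2) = (n - 4)*(n - 1)*(n - 2)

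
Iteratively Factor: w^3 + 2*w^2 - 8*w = (w + 4)*(w^2 - 2*w) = (w - 2)*(w + 4)*(w)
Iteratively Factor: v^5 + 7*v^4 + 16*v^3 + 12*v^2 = (v + 2)*(v^4 + 5*v^3 + 6*v^2) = v*(v + 2)*(v^3 + 5*v^2 + 6*v) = v*(v + 2)^2*(v^2 + 3*v) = v^2*(v + 2)^2*(v + 3)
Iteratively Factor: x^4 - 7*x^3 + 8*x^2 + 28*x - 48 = (x - 4)*(x^3 - 3*x^2 - 4*x + 12) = (x - 4)*(x - 3)*(x^2 - 4) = (x - 4)*(x - 3)*(x - 2)*(x + 2)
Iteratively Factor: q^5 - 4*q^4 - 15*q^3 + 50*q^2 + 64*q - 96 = (q - 4)*(q^4 - 15*q^2 - 10*q + 24) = (q - 4)*(q + 2)*(q^3 - 2*q^2 - 11*q + 12) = (q - 4)*(q + 2)*(q + 3)*(q^2 - 5*q + 4) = (q - 4)^2*(q + 2)*(q + 3)*(q - 1)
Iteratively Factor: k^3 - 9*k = (k)*(k^2 - 9) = k*(k + 3)*(k - 3)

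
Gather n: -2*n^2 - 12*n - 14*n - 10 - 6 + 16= -2*n^2 - 26*n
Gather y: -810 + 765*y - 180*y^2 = -180*y^2 + 765*y - 810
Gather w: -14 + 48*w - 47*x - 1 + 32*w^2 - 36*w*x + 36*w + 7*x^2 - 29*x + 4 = 32*w^2 + w*(84 - 36*x) + 7*x^2 - 76*x - 11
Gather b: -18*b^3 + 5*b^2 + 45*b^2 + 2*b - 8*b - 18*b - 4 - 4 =-18*b^3 + 50*b^2 - 24*b - 8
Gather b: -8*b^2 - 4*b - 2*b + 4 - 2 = -8*b^2 - 6*b + 2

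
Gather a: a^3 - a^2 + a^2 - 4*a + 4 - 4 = a^3 - 4*a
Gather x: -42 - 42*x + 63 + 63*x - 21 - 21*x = 0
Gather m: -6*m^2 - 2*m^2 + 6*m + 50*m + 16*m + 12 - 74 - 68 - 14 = -8*m^2 + 72*m - 144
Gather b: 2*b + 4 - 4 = 2*b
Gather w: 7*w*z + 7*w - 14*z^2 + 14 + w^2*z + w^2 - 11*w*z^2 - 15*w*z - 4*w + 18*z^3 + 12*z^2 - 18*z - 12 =w^2*(z + 1) + w*(-11*z^2 - 8*z + 3) + 18*z^3 - 2*z^2 - 18*z + 2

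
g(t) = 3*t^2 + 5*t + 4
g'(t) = 6*t + 5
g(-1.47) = 3.13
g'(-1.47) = -3.82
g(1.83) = 23.20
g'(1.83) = 15.98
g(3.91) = 69.41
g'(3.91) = 28.46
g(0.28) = 5.64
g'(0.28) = 6.68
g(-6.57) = 100.64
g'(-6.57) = -34.42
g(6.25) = 152.44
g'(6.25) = 42.50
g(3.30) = 53.17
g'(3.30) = 24.80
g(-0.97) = 1.97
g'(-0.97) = -0.82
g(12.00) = 496.00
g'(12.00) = 77.00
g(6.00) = 142.00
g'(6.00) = 41.00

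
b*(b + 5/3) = b^2 + 5*b/3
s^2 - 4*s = s*(s - 4)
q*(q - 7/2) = q^2 - 7*q/2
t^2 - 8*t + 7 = (t - 7)*(t - 1)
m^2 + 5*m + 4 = (m + 1)*(m + 4)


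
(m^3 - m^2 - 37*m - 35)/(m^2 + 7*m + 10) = (m^2 - 6*m - 7)/(m + 2)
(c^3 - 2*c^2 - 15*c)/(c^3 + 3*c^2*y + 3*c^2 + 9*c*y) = (c - 5)/(c + 3*y)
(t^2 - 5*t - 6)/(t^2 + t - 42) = (t + 1)/(t + 7)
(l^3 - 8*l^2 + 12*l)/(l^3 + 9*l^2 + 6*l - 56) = l*(l - 6)/(l^2 + 11*l + 28)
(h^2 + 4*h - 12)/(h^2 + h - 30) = (h - 2)/(h - 5)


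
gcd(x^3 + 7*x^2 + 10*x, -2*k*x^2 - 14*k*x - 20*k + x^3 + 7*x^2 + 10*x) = x^2 + 7*x + 10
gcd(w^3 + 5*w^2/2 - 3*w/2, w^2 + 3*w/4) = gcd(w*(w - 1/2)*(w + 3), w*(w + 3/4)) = w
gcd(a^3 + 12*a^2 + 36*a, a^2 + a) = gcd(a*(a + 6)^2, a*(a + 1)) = a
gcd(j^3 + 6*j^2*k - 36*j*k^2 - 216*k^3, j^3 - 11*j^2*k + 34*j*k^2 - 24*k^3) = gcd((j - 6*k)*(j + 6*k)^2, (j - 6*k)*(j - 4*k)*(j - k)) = j - 6*k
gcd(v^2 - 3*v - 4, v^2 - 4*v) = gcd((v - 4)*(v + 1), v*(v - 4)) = v - 4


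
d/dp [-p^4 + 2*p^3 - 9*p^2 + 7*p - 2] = -4*p^3 + 6*p^2 - 18*p + 7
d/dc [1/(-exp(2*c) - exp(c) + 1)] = (2*exp(c) + 1)*exp(c)/(exp(2*c) + exp(c) - 1)^2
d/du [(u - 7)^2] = 2*u - 14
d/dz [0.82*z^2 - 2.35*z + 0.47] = 1.64*z - 2.35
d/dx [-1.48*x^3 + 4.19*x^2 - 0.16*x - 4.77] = -4.44*x^2 + 8.38*x - 0.16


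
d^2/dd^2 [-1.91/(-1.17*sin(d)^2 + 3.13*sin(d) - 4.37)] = (-10.458396*sin(d)^4 + 20.983833*sin(d)^3 + 36.038071*sin(d)^2 - 68.092837*sin(d) + 17.89288)/(1.17*sin(d)^2 - 3.13*sin(d) + 4.37)^3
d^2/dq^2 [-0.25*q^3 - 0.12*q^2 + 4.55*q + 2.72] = -1.5*q - 0.24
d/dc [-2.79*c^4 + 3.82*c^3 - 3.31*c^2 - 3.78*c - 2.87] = -11.16*c^3 + 11.46*c^2 - 6.62*c - 3.78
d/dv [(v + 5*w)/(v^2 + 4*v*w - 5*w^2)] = -1/(v^2 - 2*v*w + w^2)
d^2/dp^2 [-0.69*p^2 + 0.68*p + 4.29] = -1.38000000000000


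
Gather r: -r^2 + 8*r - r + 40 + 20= -r^2 + 7*r + 60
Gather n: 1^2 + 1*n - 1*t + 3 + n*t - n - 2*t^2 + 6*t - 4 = n*t - 2*t^2 + 5*t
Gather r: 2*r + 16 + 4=2*r + 20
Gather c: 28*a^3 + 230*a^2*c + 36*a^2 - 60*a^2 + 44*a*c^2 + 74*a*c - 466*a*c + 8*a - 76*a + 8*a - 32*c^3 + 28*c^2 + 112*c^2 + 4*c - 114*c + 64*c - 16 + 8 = 28*a^3 - 24*a^2 - 60*a - 32*c^3 + c^2*(44*a + 140) + c*(230*a^2 - 392*a - 46) - 8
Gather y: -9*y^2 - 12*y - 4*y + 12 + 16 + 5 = -9*y^2 - 16*y + 33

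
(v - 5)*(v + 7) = v^2 + 2*v - 35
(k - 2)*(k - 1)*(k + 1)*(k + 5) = k^4 + 3*k^3 - 11*k^2 - 3*k + 10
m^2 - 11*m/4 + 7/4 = (m - 7/4)*(m - 1)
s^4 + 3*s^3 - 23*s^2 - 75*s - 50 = (s - 5)*(s + 1)*(s + 2)*(s + 5)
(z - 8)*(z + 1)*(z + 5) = z^3 - 2*z^2 - 43*z - 40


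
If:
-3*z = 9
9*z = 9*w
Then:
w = -3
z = -3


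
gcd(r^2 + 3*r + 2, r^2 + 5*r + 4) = r + 1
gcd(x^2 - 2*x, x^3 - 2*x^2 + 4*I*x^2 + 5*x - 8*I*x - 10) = x - 2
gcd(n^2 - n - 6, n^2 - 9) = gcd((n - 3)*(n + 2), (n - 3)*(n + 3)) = n - 3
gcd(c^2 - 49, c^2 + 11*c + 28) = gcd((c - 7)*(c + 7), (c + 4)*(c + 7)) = c + 7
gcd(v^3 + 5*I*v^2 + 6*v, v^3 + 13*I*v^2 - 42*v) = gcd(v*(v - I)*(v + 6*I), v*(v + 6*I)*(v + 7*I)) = v^2 + 6*I*v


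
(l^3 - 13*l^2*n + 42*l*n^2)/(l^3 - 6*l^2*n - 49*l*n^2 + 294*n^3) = l/(l + 7*n)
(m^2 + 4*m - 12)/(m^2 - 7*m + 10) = (m + 6)/(m - 5)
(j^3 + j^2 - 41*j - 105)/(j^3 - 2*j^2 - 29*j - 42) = (j + 5)/(j + 2)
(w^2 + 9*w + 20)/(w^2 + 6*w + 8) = (w + 5)/(w + 2)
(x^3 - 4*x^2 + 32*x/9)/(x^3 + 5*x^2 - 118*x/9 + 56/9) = x*(3*x - 8)/(3*x^2 + 19*x - 14)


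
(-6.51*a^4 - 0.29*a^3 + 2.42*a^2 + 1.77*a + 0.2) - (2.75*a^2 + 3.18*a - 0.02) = -6.51*a^4 - 0.29*a^3 - 0.33*a^2 - 1.41*a + 0.22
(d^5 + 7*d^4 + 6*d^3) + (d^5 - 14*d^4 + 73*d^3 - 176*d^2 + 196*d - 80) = 2*d^5 - 7*d^4 + 79*d^3 - 176*d^2 + 196*d - 80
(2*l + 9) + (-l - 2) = l + 7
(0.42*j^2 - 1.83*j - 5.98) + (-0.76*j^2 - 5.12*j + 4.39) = -0.34*j^2 - 6.95*j - 1.59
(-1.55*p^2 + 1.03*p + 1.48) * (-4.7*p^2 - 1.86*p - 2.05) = 7.285*p^4 - 1.958*p^3 - 5.6943*p^2 - 4.8643*p - 3.034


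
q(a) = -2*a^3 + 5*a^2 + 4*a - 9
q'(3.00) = -20.00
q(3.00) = -6.00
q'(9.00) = -392.00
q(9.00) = -1026.00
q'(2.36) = -5.82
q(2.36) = 2.00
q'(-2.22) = -47.77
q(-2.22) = 28.64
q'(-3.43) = -100.89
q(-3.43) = 116.81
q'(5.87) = -144.04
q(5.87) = -217.76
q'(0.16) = 5.45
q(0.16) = -8.24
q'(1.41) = 6.17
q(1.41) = 0.97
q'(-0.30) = 0.46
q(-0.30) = -9.70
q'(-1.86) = -35.36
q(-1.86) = 13.73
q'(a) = -6*a^2 + 10*a + 4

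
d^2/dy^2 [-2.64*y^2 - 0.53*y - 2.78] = -5.28000000000000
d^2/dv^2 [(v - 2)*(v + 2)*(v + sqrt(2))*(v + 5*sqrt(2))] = 12*v^2 + 36*sqrt(2)*v + 12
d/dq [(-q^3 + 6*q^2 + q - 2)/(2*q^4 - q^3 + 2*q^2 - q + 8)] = 2*(q^6 - 12*q^5 - q^4 + 10*q^3 - 19*q^2 + 52*q + 3)/(4*q^8 - 4*q^7 + 9*q^6 - 8*q^5 + 38*q^4 - 20*q^3 + 33*q^2 - 16*q + 64)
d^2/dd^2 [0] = 0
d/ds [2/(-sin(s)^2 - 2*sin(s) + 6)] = 4*(sin(s) + 1)*cos(s)/(sin(s)^2 + 2*sin(s) - 6)^2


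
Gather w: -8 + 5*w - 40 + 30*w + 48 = 35*w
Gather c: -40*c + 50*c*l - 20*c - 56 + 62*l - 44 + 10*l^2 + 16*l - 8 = c*(50*l - 60) + 10*l^2 + 78*l - 108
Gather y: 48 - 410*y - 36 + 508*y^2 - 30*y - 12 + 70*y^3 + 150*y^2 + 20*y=70*y^3 + 658*y^2 - 420*y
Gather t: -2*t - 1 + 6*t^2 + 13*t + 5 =6*t^2 + 11*t + 4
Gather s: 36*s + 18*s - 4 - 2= 54*s - 6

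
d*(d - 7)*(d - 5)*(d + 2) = d^4 - 10*d^3 + 11*d^2 + 70*d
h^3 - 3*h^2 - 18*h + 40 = (h - 5)*(h - 2)*(h + 4)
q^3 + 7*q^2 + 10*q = q*(q + 2)*(q + 5)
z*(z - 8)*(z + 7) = z^3 - z^2 - 56*z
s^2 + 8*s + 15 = (s + 3)*(s + 5)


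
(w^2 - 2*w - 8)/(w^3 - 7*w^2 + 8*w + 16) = (w + 2)/(w^2 - 3*w - 4)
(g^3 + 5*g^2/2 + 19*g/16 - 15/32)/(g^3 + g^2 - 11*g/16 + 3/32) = (4*g + 5)/(4*g - 1)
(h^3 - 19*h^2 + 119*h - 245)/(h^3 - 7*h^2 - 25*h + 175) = (h - 7)/(h + 5)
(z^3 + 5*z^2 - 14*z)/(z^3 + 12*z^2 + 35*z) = (z - 2)/(z + 5)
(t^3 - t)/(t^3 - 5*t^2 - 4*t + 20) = (t^3 - t)/(t^3 - 5*t^2 - 4*t + 20)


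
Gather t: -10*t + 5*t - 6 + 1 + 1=-5*t - 4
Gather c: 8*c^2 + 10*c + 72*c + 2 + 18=8*c^2 + 82*c + 20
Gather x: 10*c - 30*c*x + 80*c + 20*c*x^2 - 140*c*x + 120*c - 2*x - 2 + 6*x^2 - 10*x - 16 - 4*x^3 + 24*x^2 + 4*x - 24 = 210*c - 4*x^3 + x^2*(20*c + 30) + x*(-170*c - 8) - 42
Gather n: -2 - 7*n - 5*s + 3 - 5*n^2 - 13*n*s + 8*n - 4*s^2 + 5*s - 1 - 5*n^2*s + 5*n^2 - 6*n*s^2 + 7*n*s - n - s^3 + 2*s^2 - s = -5*n^2*s + n*(-6*s^2 - 6*s) - s^3 - 2*s^2 - s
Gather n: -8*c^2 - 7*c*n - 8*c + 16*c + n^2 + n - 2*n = -8*c^2 + 8*c + n^2 + n*(-7*c - 1)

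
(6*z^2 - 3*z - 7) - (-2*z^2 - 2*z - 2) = 8*z^2 - z - 5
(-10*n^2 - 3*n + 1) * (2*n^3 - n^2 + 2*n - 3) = -20*n^5 + 4*n^4 - 15*n^3 + 23*n^2 + 11*n - 3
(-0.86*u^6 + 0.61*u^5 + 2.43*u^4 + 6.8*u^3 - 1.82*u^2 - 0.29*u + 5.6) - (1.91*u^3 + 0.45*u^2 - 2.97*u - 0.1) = -0.86*u^6 + 0.61*u^5 + 2.43*u^4 + 4.89*u^3 - 2.27*u^2 + 2.68*u + 5.7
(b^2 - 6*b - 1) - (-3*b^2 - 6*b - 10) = 4*b^2 + 9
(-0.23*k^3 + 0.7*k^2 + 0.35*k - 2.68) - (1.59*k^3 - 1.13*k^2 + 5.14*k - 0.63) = -1.82*k^3 + 1.83*k^2 - 4.79*k - 2.05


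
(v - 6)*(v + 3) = v^2 - 3*v - 18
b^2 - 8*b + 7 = (b - 7)*(b - 1)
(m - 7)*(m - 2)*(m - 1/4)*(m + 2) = m^4 - 29*m^3/4 - 9*m^2/4 + 29*m - 7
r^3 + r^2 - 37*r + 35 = (r - 5)*(r - 1)*(r + 7)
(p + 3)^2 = p^2 + 6*p + 9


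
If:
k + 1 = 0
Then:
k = -1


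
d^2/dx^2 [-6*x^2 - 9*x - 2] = -12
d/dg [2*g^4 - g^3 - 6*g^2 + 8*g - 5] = 8*g^3 - 3*g^2 - 12*g + 8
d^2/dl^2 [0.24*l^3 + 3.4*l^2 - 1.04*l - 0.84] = 1.44*l + 6.8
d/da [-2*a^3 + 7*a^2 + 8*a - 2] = -6*a^2 + 14*a + 8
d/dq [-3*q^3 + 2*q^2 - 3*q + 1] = -9*q^2 + 4*q - 3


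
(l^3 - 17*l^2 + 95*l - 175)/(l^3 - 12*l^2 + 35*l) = (l - 5)/l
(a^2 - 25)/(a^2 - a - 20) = (a + 5)/(a + 4)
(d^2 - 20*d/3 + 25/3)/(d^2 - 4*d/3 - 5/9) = 3*(d - 5)/(3*d + 1)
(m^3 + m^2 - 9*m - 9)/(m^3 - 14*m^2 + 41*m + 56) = (m^2 - 9)/(m^2 - 15*m + 56)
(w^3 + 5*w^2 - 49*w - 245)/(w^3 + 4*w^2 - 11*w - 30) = (w^2 - 49)/(w^2 - w - 6)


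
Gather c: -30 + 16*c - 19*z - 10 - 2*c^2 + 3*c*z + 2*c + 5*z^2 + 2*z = -2*c^2 + c*(3*z + 18) + 5*z^2 - 17*z - 40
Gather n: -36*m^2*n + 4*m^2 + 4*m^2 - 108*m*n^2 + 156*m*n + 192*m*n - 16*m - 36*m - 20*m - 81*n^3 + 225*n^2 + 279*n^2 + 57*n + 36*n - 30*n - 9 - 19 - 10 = 8*m^2 - 72*m - 81*n^3 + n^2*(504 - 108*m) + n*(-36*m^2 + 348*m + 63) - 38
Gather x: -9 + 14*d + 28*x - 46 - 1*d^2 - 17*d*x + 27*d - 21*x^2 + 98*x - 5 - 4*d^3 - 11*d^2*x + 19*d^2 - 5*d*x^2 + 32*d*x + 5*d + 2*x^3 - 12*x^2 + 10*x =-4*d^3 + 18*d^2 + 46*d + 2*x^3 + x^2*(-5*d - 33) + x*(-11*d^2 + 15*d + 136) - 60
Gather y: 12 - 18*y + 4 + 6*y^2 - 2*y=6*y^2 - 20*y + 16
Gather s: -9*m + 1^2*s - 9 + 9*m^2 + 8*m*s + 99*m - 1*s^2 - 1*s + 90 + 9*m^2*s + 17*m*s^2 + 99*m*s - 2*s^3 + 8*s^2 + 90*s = 9*m^2 + 90*m - 2*s^3 + s^2*(17*m + 7) + s*(9*m^2 + 107*m + 90) + 81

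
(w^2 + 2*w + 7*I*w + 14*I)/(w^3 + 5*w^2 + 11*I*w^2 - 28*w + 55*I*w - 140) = (w + 2)/(w^2 + w*(5 + 4*I) + 20*I)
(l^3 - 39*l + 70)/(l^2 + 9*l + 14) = (l^2 - 7*l + 10)/(l + 2)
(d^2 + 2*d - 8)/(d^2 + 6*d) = (d^2 + 2*d - 8)/(d*(d + 6))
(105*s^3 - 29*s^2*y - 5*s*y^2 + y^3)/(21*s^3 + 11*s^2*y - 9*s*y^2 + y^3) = (5*s + y)/(s + y)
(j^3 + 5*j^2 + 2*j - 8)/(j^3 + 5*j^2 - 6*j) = (j^2 + 6*j + 8)/(j*(j + 6))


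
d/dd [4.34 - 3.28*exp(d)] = -3.28*exp(d)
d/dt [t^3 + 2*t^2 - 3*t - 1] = 3*t^2 + 4*t - 3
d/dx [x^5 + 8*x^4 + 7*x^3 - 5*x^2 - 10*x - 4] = 5*x^4 + 32*x^3 + 21*x^2 - 10*x - 10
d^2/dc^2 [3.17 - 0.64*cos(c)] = 0.64*cos(c)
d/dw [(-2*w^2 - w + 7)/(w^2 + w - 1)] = (-w^2 - 10*w - 6)/(w^4 + 2*w^3 - w^2 - 2*w + 1)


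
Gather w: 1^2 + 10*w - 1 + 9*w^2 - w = 9*w^2 + 9*w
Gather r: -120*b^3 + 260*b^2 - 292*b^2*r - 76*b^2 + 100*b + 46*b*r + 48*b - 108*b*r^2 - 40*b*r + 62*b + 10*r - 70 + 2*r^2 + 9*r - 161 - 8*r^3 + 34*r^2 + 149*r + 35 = -120*b^3 + 184*b^2 + 210*b - 8*r^3 + r^2*(36 - 108*b) + r*(-292*b^2 + 6*b + 168) - 196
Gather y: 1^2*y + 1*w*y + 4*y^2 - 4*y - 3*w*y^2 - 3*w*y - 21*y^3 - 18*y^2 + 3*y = -2*w*y - 21*y^3 + y^2*(-3*w - 14)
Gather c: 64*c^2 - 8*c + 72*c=64*c^2 + 64*c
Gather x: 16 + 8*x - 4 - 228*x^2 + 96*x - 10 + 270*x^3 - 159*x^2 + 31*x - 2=270*x^3 - 387*x^2 + 135*x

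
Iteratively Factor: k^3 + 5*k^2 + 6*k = (k)*(k^2 + 5*k + 6) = k*(k + 2)*(k + 3)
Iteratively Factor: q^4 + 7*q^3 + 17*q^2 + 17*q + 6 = (q + 3)*(q^3 + 4*q^2 + 5*q + 2) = (q + 2)*(q + 3)*(q^2 + 2*q + 1) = (q + 1)*(q + 2)*(q + 3)*(q + 1)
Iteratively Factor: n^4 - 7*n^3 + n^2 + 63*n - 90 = (n - 5)*(n^3 - 2*n^2 - 9*n + 18) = (n - 5)*(n - 3)*(n^2 + n - 6) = (n - 5)*(n - 3)*(n - 2)*(n + 3)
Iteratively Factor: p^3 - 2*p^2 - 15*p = (p - 5)*(p^2 + 3*p) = p*(p - 5)*(p + 3)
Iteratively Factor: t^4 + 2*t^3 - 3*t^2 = (t + 3)*(t^3 - t^2) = t*(t + 3)*(t^2 - t) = t*(t - 1)*(t + 3)*(t)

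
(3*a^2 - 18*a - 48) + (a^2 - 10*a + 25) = 4*a^2 - 28*a - 23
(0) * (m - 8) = 0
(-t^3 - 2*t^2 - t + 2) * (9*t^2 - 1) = -9*t^5 - 18*t^4 - 8*t^3 + 20*t^2 + t - 2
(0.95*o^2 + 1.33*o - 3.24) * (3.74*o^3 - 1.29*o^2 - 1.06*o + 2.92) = 3.553*o^5 + 3.7487*o^4 - 14.8403*o^3 + 5.5438*o^2 + 7.318*o - 9.4608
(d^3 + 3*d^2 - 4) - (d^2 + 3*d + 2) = d^3 + 2*d^2 - 3*d - 6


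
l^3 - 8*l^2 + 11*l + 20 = (l - 5)*(l - 4)*(l + 1)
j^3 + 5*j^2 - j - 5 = (j - 1)*(j + 1)*(j + 5)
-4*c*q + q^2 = q*(-4*c + q)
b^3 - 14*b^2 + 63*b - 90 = (b - 6)*(b - 5)*(b - 3)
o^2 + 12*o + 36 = (o + 6)^2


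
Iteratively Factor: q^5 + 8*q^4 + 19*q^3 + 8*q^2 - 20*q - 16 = (q - 1)*(q^4 + 9*q^3 + 28*q^2 + 36*q + 16) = (q - 1)*(q + 1)*(q^3 + 8*q^2 + 20*q + 16) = (q - 1)*(q + 1)*(q + 2)*(q^2 + 6*q + 8) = (q - 1)*(q + 1)*(q + 2)*(q + 4)*(q + 2)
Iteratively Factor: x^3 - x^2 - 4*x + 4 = (x - 2)*(x^2 + x - 2) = (x - 2)*(x - 1)*(x + 2)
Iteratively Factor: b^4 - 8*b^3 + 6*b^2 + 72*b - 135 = (b - 3)*(b^3 - 5*b^2 - 9*b + 45) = (b - 3)*(b + 3)*(b^2 - 8*b + 15) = (b - 5)*(b - 3)*(b + 3)*(b - 3)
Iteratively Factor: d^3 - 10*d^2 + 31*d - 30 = (d - 3)*(d^2 - 7*d + 10) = (d - 5)*(d - 3)*(d - 2)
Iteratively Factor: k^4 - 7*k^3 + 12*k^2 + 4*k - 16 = (k - 4)*(k^3 - 3*k^2 + 4) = (k - 4)*(k - 2)*(k^2 - k - 2) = (k - 4)*(k - 2)^2*(k + 1)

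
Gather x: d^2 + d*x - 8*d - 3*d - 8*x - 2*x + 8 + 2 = d^2 - 11*d + x*(d - 10) + 10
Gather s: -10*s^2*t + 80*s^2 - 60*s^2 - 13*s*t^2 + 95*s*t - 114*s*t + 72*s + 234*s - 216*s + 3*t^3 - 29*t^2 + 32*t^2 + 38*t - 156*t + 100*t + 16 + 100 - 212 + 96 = s^2*(20 - 10*t) + s*(-13*t^2 - 19*t + 90) + 3*t^3 + 3*t^2 - 18*t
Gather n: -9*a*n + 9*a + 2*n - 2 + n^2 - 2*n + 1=-9*a*n + 9*a + n^2 - 1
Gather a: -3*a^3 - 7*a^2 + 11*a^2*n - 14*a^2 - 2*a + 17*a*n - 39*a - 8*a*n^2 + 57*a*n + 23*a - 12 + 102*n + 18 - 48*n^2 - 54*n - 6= -3*a^3 + a^2*(11*n - 21) + a*(-8*n^2 + 74*n - 18) - 48*n^2 + 48*n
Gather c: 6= 6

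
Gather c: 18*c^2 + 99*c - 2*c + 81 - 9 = 18*c^2 + 97*c + 72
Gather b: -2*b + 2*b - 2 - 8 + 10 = 0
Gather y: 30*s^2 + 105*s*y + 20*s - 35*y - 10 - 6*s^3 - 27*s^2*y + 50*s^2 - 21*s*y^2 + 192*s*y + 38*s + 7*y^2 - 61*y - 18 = -6*s^3 + 80*s^2 + 58*s + y^2*(7 - 21*s) + y*(-27*s^2 + 297*s - 96) - 28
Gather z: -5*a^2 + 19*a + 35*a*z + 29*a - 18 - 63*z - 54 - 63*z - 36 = -5*a^2 + 48*a + z*(35*a - 126) - 108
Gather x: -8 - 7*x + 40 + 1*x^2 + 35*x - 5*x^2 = -4*x^2 + 28*x + 32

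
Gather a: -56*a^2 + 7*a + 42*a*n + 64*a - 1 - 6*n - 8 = -56*a^2 + a*(42*n + 71) - 6*n - 9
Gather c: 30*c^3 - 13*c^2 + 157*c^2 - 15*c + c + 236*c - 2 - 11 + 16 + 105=30*c^3 + 144*c^2 + 222*c + 108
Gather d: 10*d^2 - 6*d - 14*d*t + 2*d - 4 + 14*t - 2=10*d^2 + d*(-14*t - 4) + 14*t - 6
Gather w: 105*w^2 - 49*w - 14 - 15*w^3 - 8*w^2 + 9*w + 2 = -15*w^3 + 97*w^2 - 40*w - 12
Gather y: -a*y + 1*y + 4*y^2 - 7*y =4*y^2 + y*(-a - 6)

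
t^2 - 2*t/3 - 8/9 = (t - 4/3)*(t + 2/3)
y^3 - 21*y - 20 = (y - 5)*(y + 1)*(y + 4)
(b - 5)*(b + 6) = b^2 + b - 30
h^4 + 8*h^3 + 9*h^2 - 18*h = h*(h - 1)*(h + 3)*(h + 6)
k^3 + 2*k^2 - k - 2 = (k - 1)*(k + 1)*(k + 2)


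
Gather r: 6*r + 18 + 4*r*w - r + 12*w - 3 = r*(4*w + 5) + 12*w + 15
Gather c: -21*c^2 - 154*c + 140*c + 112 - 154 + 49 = -21*c^2 - 14*c + 7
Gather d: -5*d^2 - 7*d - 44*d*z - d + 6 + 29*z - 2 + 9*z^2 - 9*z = -5*d^2 + d*(-44*z - 8) + 9*z^2 + 20*z + 4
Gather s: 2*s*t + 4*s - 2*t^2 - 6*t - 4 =s*(2*t + 4) - 2*t^2 - 6*t - 4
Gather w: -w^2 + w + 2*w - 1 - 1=-w^2 + 3*w - 2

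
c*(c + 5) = c^2 + 5*c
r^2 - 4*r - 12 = (r - 6)*(r + 2)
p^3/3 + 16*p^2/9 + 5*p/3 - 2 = (p/3 + 1)*(p - 2/3)*(p + 3)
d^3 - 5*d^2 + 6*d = d*(d - 3)*(d - 2)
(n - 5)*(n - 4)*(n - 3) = n^3 - 12*n^2 + 47*n - 60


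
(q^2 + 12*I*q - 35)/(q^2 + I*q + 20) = (q + 7*I)/(q - 4*I)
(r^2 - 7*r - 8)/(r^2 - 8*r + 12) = (r^2 - 7*r - 8)/(r^2 - 8*r + 12)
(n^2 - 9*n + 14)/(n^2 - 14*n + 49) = (n - 2)/(n - 7)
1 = 1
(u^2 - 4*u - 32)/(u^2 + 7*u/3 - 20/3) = 3*(u - 8)/(3*u - 5)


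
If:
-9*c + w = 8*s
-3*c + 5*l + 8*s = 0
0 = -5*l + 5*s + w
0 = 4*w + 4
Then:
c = -7/47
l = -37/235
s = 2/47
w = -1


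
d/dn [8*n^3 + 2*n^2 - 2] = 4*n*(6*n + 1)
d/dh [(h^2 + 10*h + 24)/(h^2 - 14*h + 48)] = 24*(-h^2 + 2*h + 34)/(h^4 - 28*h^3 + 292*h^2 - 1344*h + 2304)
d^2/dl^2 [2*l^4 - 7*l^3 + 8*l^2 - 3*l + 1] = 24*l^2 - 42*l + 16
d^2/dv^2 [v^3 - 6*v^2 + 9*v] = 6*v - 12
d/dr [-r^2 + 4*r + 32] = 4 - 2*r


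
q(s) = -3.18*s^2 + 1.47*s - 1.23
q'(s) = 1.47 - 6.36*s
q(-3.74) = -51.21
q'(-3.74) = 25.26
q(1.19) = -3.98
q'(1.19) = -6.10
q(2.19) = -13.26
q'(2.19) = -12.46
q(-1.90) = -15.50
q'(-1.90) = 13.55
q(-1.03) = -6.12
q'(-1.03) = 8.02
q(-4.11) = -60.99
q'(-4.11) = 27.61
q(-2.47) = -24.26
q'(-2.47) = 17.18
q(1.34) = -4.97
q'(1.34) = -7.05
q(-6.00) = -124.53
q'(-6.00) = 39.63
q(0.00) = -1.23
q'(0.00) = 1.47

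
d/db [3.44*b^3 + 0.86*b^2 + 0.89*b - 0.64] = 10.32*b^2 + 1.72*b + 0.89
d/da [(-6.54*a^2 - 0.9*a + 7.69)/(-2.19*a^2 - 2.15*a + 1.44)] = (12.09*a^2 + 14.847*a + 15.2375)/(4.7961*a^4 + 9.417*a^3 - 1.6847*a^2 - 6.192*a + 2.0736)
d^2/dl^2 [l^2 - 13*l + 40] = 2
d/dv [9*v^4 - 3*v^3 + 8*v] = 36*v^3 - 9*v^2 + 8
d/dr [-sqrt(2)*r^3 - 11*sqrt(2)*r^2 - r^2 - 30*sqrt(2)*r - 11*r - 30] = -3*sqrt(2)*r^2 - 22*sqrt(2)*r - 2*r - 30*sqrt(2) - 11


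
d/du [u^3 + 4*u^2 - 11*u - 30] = 3*u^2 + 8*u - 11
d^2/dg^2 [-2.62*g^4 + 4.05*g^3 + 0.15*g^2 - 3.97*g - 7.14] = -31.44*g^2 + 24.3*g + 0.3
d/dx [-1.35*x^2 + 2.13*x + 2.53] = 2.13 - 2.7*x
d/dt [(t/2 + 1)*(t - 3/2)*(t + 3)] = 3*t^2/2 + 7*t/2 - 3/4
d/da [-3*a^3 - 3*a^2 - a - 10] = -9*a^2 - 6*a - 1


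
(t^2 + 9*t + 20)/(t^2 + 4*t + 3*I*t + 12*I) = (t + 5)/(t + 3*I)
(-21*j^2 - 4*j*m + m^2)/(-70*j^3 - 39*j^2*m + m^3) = (3*j + m)/(10*j^2 + 7*j*m + m^2)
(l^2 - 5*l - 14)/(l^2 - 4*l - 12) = (l - 7)/(l - 6)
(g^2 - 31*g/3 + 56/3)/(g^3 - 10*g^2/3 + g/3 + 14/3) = (g - 8)/(g^2 - g - 2)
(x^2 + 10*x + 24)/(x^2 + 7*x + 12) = (x + 6)/(x + 3)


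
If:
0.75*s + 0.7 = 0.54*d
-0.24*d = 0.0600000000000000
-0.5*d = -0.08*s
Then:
No Solution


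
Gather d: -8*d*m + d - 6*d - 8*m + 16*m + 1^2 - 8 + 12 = d*(-8*m - 5) + 8*m + 5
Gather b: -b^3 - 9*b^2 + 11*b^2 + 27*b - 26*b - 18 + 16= -b^3 + 2*b^2 + b - 2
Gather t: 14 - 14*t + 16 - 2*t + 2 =32 - 16*t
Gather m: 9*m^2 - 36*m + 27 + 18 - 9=9*m^2 - 36*m + 36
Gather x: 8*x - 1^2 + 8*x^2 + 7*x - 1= 8*x^2 + 15*x - 2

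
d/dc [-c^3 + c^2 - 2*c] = -3*c^2 + 2*c - 2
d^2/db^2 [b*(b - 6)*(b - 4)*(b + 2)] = 12*b^2 - 48*b + 8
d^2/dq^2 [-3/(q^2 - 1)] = 6*(-3*q^2 - 1)/(q^2 - 1)^3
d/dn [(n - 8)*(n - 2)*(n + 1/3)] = 3*n^2 - 58*n/3 + 38/3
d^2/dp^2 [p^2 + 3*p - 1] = 2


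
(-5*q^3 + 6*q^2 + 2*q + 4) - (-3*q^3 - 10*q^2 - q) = -2*q^3 + 16*q^2 + 3*q + 4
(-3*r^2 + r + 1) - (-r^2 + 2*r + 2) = -2*r^2 - r - 1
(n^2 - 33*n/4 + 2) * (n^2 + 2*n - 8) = n^4 - 25*n^3/4 - 45*n^2/2 + 70*n - 16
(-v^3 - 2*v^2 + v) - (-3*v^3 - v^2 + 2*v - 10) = 2*v^3 - v^2 - v + 10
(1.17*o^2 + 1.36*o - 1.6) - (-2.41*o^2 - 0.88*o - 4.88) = 3.58*o^2 + 2.24*o + 3.28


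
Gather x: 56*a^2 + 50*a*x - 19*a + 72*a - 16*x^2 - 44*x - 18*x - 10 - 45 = 56*a^2 + 53*a - 16*x^2 + x*(50*a - 62) - 55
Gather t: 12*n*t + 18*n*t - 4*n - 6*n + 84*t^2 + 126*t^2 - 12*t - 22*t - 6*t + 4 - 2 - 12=-10*n + 210*t^2 + t*(30*n - 40) - 10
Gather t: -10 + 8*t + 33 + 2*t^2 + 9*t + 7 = 2*t^2 + 17*t + 30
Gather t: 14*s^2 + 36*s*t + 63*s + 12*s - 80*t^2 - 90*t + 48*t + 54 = 14*s^2 + 75*s - 80*t^2 + t*(36*s - 42) + 54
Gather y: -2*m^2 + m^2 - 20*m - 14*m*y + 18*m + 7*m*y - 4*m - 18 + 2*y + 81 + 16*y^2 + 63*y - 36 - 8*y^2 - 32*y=-m^2 - 6*m + 8*y^2 + y*(33 - 7*m) + 27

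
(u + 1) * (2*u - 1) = 2*u^2 + u - 1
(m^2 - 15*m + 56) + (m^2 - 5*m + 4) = 2*m^2 - 20*m + 60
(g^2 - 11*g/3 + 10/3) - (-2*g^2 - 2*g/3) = 3*g^2 - 3*g + 10/3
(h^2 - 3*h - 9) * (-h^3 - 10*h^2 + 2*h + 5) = -h^5 - 7*h^4 + 41*h^3 + 89*h^2 - 33*h - 45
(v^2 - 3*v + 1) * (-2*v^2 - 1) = -2*v^4 + 6*v^3 - 3*v^2 + 3*v - 1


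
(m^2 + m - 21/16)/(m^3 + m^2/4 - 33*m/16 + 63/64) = 4/(4*m - 3)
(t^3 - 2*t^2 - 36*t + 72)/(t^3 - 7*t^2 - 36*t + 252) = (t - 2)/(t - 7)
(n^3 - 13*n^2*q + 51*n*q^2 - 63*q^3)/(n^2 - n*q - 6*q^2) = (n^2 - 10*n*q + 21*q^2)/(n + 2*q)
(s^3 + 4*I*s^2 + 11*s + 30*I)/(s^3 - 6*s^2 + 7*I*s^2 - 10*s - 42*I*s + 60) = (s - 3*I)/(s - 6)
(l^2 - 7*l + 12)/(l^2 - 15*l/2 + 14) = 2*(l - 3)/(2*l - 7)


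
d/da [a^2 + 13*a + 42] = 2*a + 13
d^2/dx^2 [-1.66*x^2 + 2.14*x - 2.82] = -3.32000000000000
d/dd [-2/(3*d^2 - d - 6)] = 2*(6*d - 1)/(-3*d^2 + d + 6)^2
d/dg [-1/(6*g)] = 1/(6*g^2)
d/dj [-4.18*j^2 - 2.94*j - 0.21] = -8.36*j - 2.94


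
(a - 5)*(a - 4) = a^2 - 9*a + 20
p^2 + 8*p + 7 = (p + 1)*(p + 7)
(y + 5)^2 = y^2 + 10*y + 25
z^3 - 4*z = z*(z - 2)*(z + 2)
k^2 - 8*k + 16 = (k - 4)^2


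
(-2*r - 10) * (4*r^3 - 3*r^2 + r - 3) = -8*r^4 - 34*r^3 + 28*r^2 - 4*r + 30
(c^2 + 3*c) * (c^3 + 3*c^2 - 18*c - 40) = c^5 + 6*c^4 - 9*c^3 - 94*c^2 - 120*c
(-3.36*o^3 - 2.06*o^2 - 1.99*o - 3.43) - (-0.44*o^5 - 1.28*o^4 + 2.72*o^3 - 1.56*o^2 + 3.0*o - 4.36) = 0.44*o^5 + 1.28*o^4 - 6.08*o^3 - 0.5*o^2 - 4.99*o + 0.93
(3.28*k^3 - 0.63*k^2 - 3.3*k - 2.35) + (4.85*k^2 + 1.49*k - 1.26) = 3.28*k^3 + 4.22*k^2 - 1.81*k - 3.61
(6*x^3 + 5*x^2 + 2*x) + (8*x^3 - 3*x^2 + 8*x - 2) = 14*x^3 + 2*x^2 + 10*x - 2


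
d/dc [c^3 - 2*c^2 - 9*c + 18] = 3*c^2 - 4*c - 9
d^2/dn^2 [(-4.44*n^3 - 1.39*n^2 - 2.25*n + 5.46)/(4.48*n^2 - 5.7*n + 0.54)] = (1.13686837721616e-13*n^4 - 428.335584*n^3 + 759.680352*n^2 - 811.668384*n + 313.711488)/(89.915392*n^6 - 343.20384*n^5 + 469.179648*n^4 - 267.92964*n^3 + 56.552904*n^2 - 4.98636*n + 0.157464)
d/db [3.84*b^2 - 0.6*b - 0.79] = 7.68*b - 0.6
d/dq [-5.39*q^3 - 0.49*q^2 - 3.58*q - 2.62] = -16.17*q^2 - 0.98*q - 3.58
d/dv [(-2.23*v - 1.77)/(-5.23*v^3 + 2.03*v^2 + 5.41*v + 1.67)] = (-23.3258*v^3 - 23.2444*v^2 + 7.1862*v + 5.8516)/(27.3529*v^6 - 21.2338*v^5 - 52.4677*v^4 + 4.4964*v^3 + 36.0483*v^2 + 18.0694*v + 2.7889)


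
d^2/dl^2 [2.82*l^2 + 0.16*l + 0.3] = 5.64000000000000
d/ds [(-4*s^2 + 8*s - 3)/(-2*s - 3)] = 2*(4*s^2 + 12*s - 15)/(4*s^2 + 12*s + 9)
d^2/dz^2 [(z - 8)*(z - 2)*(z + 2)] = 6*z - 16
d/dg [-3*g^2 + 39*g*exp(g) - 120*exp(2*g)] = 39*g*exp(g) - 6*g - 240*exp(2*g) + 39*exp(g)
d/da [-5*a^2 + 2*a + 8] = 2 - 10*a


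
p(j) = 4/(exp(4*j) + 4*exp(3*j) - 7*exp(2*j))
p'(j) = 4*(-4*exp(4*j) - 12*exp(3*j) + 14*exp(2*j))/(exp(4*j) + 4*exp(3*j) - 7*exp(2*j))^2 = 8*(-2*exp(2*j) - 6*exp(j) + 7)*exp(-2*j)/(exp(2*j) + 4*exp(j) - 7)^2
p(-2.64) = -117.07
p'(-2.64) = 228.98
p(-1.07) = -6.17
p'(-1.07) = 10.54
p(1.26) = 0.02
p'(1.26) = -0.07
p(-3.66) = -875.94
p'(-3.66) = 1738.63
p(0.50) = 0.64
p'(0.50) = -4.58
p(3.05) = 0.00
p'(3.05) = -0.00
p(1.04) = 0.04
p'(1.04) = -0.17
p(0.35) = 2.88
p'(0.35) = -46.24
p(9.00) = 0.00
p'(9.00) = 0.00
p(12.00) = 0.00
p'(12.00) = 0.00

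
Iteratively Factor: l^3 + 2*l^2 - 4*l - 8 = (l + 2)*(l^2 - 4) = (l + 2)^2*(l - 2)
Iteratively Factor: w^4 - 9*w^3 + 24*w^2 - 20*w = (w)*(w^3 - 9*w^2 + 24*w - 20) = w*(w - 5)*(w^2 - 4*w + 4) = w*(w - 5)*(w - 2)*(w - 2)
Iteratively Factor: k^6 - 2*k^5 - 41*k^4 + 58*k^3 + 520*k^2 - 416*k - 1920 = (k + 4)*(k^5 - 6*k^4 - 17*k^3 + 126*k^2 + 16*k - 480) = (k + 2)*(k + 4)*(k^4 - 8*k^3 - k^2 + 128*k - 240) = (k - 3)*(k + 2)*(k + 4)*(k^3 - 5*k^2 - 16*k + 80) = (k - 3)*(k + 2)*(k + 4)^2*(k^2 - 9*k + 20) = (k - 5)*(k - 3)*(k + 2)*(k + 4)^2*(k - 4)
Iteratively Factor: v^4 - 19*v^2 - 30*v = (v - 5)*(v^3 + 5*v^2 + 6*v) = (v - 5)*(v + 2)*(v^2 + 3*v) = (v - 5)*(v + 2)*(v + 3)*(v)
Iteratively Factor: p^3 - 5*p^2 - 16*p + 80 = (p + 4)*(p^2 - 9*p + 20) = (p - 5)*(p + 4)*(p - 4)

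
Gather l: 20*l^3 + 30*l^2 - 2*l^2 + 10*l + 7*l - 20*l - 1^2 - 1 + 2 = 20*l^3 + 28*l^2 - 3*l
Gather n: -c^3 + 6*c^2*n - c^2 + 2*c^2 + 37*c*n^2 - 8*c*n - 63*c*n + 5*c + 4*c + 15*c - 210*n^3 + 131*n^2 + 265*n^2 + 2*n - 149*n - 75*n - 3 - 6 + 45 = -c^3 + c^2 + 24*c - 210*n^3 + n^2*(37*c + 396) + n*(6*c^2 - 71*c - 222) + 36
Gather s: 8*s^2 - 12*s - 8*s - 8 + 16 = 8*s^2 - 20*s + 8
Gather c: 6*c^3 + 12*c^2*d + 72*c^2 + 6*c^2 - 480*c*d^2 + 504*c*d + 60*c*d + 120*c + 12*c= 6*c^3 + c^2*(12*d + 78) + c*(-480*d^2 + 564*d + 132)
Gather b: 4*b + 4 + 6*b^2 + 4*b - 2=6*b^2 + 8*b + 2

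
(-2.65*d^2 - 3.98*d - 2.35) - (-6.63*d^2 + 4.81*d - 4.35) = 3.98*d^2 - 8.79*d + 2.0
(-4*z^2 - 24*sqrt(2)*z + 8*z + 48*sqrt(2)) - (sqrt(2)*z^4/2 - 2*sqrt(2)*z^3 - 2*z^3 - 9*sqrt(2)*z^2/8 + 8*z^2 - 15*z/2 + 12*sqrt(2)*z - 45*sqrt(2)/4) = -sqrt(2)*z^4/2 + 2*z^3 + 2*sqrt(2)*z^3 - 12*z^2 + 9*sqrt(2)*z^2/8 - 36*sqrt(2)*z + 31*z/2 + 237*sqrt(2)/4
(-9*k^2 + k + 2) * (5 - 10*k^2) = 90*k^4 - 10*k^3 - 65*k^2 + 5*k + 10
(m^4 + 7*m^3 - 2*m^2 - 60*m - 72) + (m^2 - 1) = m^4 + 7*m^3 - m^2 - 60*m - 73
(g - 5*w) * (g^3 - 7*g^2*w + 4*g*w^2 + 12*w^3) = g^4 - 12*g^3*w + 39*g^2*w^2 - 8*g*w^3 - 60*w^4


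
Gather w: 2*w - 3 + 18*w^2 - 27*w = 18*w^2 - 25*w - 3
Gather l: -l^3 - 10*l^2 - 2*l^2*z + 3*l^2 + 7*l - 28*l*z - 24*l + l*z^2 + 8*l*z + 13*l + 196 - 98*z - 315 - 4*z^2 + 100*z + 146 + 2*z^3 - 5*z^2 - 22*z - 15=-l^3 + l^2*(-2*z - 7) + l*(z^2 - 20*z - 4) + 2*z^3 - 9*z^2 - 20*z + 12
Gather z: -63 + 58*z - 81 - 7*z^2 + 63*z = -7*z^2 + 121*z - 144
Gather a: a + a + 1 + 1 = 2*a + 2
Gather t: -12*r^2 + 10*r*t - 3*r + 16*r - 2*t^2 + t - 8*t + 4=-12*r^2 + 13*r - 2*t^2 + t*(10*r - 7) + 4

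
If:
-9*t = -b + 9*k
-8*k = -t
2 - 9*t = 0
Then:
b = 9/4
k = 1/36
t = 2/9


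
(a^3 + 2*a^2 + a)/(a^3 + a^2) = (a + 1)/a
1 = 1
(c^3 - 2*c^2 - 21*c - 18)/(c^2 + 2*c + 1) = (c^2 - 3*c - 18)/(c + 1)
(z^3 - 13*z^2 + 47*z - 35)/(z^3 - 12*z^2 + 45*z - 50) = (z^2 - 8*z + 7)/(z^2 - 7*z + 10)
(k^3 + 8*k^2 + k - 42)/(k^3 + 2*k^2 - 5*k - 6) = (k + 7)/(k + 1)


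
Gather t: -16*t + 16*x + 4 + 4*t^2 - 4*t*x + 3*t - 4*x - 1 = 4*t^2 + t*(-4*x - 13) + 12*x + 3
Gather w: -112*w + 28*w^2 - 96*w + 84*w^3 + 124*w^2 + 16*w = 84*w^3 + 152*w^2 - 192*w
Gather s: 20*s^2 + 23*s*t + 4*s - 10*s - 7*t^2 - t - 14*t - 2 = 20*s^2 + s*(23*t - 6) - 7*t^2 - 15*t - 2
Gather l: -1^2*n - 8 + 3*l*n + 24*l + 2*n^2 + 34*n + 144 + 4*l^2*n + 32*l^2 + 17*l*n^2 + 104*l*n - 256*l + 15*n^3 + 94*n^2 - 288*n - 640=l^2*(4*n + 32) + l*(17*n^2 + 107*n - 232) + 15*n^3 + 96*n^2 - 255*n - 504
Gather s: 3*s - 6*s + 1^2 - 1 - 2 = -3*s - 2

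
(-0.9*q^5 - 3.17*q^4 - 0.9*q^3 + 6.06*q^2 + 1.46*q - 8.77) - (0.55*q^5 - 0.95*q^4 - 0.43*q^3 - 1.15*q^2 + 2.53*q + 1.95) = -1.45*q^5 - 2.22*q^4 - 0.47*q^3 + 7.21*q^2 - 1.07*q - 10.72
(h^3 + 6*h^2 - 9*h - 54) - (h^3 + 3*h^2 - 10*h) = 3*h^2 + h - 54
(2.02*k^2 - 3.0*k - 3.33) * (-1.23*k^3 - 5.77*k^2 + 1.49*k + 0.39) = -2.4846*k^5 - 7.9654*k^4 + 24.4157*k^3 + 15.5319*k^2 - 6.1317*k - 1.2987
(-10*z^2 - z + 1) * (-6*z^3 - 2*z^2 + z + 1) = 60*z^5 + 26*z^4 - 14*z^3 - 13*z^2 + 1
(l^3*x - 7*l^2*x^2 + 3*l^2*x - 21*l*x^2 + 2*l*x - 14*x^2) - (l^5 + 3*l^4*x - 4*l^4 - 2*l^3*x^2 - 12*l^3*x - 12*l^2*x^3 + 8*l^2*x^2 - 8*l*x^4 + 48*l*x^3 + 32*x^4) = -l^5 - 3*l^4*x + 4*l^4 + 2*l^3*x^2 + 13*l^3*x + 12*l^2*x^3 - 15*l^2*x^2 + 3*l^2*x + 8*l*x^4 - 48*l*x^3 - 21*l*x^2 + 2*l*x - 32*x^4 - 14*x^2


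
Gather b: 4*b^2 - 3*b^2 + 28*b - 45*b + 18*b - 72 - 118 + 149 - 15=b^2 + b - 56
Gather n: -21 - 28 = -49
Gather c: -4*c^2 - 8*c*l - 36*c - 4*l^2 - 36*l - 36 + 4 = -4*c^2 + c*(-8*l - 36) - 4*l^2 - 36*l - 32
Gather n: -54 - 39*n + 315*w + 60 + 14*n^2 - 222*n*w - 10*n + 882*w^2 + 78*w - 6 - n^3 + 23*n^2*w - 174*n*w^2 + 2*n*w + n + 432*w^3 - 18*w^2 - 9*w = -n^3 + n^2*(23*w + 14) + n*(-174*w^2 - 220*w - 48) + 432*w^3 + 864*w^2 + 384*w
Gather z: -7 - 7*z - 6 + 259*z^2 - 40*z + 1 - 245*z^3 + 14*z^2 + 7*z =-245*z^3 + 273*z^2 - 40*z - 12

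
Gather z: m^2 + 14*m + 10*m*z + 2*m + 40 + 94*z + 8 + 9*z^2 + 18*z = m^2 + 16*m + 9*z^2 + z*(10*m + 112) + 48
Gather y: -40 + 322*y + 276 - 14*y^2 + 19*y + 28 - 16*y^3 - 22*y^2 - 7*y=-16*y^3 - 36*y^2 + 334*y + 264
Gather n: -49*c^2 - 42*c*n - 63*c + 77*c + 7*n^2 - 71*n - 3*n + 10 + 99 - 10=-49*c^2 + 14*c + 7*n^2 + n*(-42*c - 74) + 99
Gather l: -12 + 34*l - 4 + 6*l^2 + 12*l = 6*l^2 + 46*l - 16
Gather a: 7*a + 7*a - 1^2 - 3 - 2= 14*a - 6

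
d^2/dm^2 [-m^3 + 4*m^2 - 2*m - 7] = 8 - 6*m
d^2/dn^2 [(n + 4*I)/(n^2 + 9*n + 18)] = 2*((n + 4*I)*(2*n + 9)^2 - (3*n + 9 + 4*I)*(n^2 + 9*n + 18))/(n^2 + 9*n + 18)^3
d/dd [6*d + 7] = 6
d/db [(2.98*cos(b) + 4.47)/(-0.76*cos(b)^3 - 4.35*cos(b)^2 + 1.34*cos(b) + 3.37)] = -(4.5296*cos(b)^3 + 23.1546*cos(b)^2 + 38.889*cos(b) + 4.05280000000002)*sin(b)/(0.76*cos(b)^3 + 4.35*cos(b)^2 - 1.34*cos(b) - 3.37)^2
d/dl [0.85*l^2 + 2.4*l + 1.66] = 1.7*l + 2.4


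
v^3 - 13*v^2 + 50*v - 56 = (v - 7)*(v - 4)*(v - 2)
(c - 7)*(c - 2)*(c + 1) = c^3 - 8*c^2 + 5*c + 14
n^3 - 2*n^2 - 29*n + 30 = (n - 6)*(n - 1)*(n + 5)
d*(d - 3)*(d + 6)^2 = d^4 + 9*d^3 - 108*d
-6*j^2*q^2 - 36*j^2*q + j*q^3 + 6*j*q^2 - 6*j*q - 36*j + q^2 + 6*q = (-6*j + q)*(q + 6)*(j*q + 1)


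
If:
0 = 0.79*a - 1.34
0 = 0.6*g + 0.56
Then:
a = 1.70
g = -0.93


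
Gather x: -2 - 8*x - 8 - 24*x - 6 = -32*x - 16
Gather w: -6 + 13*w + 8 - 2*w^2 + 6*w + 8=-2*w^2 + 19*w + 10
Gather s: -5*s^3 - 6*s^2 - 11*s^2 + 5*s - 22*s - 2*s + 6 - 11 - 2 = -5*s^3 - 17*s^2 - 19*s - 7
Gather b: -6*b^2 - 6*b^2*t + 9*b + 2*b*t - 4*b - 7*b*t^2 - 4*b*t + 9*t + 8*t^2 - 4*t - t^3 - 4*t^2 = b^2*(-6*t - 6) + b*(-7*t^2 - 2*t + 5) - t^3 + 4*t^2 + 5*t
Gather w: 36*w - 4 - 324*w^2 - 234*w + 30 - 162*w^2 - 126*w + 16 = -486*w^2 - 324*w + 42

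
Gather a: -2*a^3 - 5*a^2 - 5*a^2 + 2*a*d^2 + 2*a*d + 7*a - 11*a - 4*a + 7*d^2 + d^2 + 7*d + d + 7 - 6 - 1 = -2*a^3 - 10*a^2 + a*(2*d^2 + 2*d - 8) + 8*d^2 + 8*d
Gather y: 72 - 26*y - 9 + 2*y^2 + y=2*y^2 - 25*y + 63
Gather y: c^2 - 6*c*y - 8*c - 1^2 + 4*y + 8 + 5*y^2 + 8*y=c^2 - 8*c + 5*y^2 + y*(12 - 6*c) + 7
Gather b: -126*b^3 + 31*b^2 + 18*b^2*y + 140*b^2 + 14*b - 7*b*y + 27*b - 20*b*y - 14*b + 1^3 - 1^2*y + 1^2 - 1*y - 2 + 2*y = -126*b^3 + b^2*(18*y + 171) + b*(27 - 27*y)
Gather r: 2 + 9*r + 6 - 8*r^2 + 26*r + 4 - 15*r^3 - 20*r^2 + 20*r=-15*r^3 - 28*r^2 + 55*r + 12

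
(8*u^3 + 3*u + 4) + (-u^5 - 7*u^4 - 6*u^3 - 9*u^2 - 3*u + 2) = -u^5 - 7*u^4 + 2*u^3 - 9*u^2 + 6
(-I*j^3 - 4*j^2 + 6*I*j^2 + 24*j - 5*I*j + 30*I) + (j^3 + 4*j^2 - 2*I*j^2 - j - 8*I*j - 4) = j^3 - I*j^3 + 4*I*j^2 + 23*j - 13*I*j - 4 + 30*I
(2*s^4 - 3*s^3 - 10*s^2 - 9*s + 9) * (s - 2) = 2*s^5 - 7*s^4 - 4*s^3 + 11*s^2 + 27*s - 18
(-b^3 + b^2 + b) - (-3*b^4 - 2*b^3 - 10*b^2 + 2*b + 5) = 3*b^4 + b^3 + 11*b^2 - b - 5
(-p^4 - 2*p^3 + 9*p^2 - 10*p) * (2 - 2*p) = 2*p^5 + 2*p^4 - 22*p^3 + 38*p^2 - 20*p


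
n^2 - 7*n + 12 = (n - 4)*(n - 3)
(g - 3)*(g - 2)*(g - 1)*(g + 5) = g^4 - g^3 - 19*g^2 + 49*g - 30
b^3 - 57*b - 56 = (b - 8)*(b + 1)*(b + 7)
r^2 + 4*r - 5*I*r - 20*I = (r + 4)*(r - 5*I)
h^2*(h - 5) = h^3 - 5*h^2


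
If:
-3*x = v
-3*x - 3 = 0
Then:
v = 3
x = -1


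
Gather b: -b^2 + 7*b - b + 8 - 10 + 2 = -b^2 + 6*b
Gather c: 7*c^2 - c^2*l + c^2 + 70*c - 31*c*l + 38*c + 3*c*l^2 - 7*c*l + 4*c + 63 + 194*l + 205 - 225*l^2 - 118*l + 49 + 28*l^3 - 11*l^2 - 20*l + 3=c^2*(8 - l) + c*(3*l^2 - 38*l + 112) + 28*l^3 - 236*l^2 + 56*l + 320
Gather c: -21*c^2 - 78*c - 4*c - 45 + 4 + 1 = -21*c^2 - 82*c - 40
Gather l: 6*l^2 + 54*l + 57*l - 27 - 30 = 6*l^2 + 111*l - 57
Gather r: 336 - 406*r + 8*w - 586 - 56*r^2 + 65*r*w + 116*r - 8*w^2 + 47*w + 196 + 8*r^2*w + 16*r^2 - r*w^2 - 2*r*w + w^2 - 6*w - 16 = r^2*(8*w - 40) + r*(-w^2 + 63*w - 290) - 7*w^2 + 49*w - 70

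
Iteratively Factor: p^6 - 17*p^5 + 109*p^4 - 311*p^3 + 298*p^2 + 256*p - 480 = (p - 3)*(p^5 - 14*p^4 + 67*p^3 - 110*p^2 - 32*p + 160) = (p - 3)*(p - 2)*(p^4 - 12*p^3 + 43*p^2 - 24*p - 80) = (p - 3)*(p - 2)*(p + 1)*(p^3 - 13*p^2 + 56*p - 80) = (p - 5)*(p - 3)*(p - 2)*(p + 1)*(p^2 - 8*p + 16) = (p - 5)*(p - 4)*(p - 3)*(p - 2)*(p + 1)*(p - 4)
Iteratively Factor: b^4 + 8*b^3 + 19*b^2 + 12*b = (b + 1)*(b^3 + 7*b^2 + 12*b) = (b + 1)*(b + 3)*(b^2 + 4*b) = (b + 1)*(b + 3)*(b + 4)*(b)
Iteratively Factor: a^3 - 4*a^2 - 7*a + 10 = (a + 2)*(a^2 - 6*a + 5) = (a - 1)*(a + 2)*(a - 5)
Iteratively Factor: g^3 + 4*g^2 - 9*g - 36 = (g + 4)*(g^2 - 9) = (g - 3)*(g + 4)*(g + 3)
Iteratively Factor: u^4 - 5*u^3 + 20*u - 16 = (u - 1)*(u^3 - 4*u^2 - 4*u + 16) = (u - 2)*(u - 1)*(u^2 - 2*u - 8) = (u - 2)*(u - 1)*(u + 2)*(u - 4)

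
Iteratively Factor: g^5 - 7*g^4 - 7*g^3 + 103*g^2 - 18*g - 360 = (g - 4)*(g^4 - 3*g^3 - 19*g^2 + 27*g + 90) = (g - 5)*(g - 4)*(g^3 + 2*g^2 - 9*g - 18) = (g - 5)*(g - 4)*(g - 3)*(g^2 + 5*g + 6) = (g - 5)*(g - 4)*(g - 3)*(g + 3)*(g + 2)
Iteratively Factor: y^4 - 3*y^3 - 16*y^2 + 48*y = (y + 4)*(y^3 - 7*y^2 + 12*y) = y*(y + 4)*(y^2 - 7*y + 12) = y*(y - 3)*(y + 4)*(y - 4)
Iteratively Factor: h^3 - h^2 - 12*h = (h - 4)*(h^2 + 3*h) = (h - 4)*(h + 3)*(h)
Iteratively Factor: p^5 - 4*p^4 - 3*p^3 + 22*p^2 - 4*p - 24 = (p + 2)*(p^4 - 6*p^3 + 9*p^2 + 4*p - 12) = (p - 2)*(p + 2)*(p^3 - 4*p^2 + p + 6) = (p - 2)*(p + 1)*(p + 2)*(p^2 - 5*p + 6) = (p - 3)*(p - 2)*(p + 1)*(p + 2)*(p - 2)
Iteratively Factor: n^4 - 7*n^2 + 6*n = (n + 3)*(n^3 - 3*n^2 + 2*n) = (n - 1)*(n + 3)*(n^2 - 2*n) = n*(n - 1)*(n + 3)*(n - 2)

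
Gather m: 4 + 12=16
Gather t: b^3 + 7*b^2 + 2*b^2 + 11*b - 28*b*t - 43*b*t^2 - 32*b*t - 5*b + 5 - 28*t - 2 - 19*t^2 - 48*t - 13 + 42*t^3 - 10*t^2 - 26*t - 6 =b^3 + 9*b^2 + 6*b + 42*t^3 + t^2*(-43*b - 29) + t*(-60*b - 102) - 16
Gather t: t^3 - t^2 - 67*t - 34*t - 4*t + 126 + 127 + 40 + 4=t^3 - t^2 - 105*t + 297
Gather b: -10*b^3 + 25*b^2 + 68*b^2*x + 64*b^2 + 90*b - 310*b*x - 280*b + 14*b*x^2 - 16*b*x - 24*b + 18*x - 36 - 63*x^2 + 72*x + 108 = -10*b^3 + b^2*(68*x + 89) + b*(14*x^2 - 326*x - 214) - 63*x^2 + 90*x + 72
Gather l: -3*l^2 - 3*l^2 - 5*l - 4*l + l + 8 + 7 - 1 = -6*l^2 - 8*l + 14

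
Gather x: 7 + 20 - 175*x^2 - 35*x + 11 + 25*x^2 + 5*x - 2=-150*x^2 - 30*x + 36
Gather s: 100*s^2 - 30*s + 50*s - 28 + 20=100*s^2 + 20*s - 8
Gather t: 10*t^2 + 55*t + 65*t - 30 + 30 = 10*t^2 + 120*t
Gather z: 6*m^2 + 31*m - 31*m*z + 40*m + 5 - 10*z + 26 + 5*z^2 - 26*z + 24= 6*m^2 + 71*m + 5*z^2 + z*(-31*m - 36) + 55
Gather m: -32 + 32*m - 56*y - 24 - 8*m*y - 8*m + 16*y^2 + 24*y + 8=m*(24 - 8*y) + 16*y^2 - 32*y - 48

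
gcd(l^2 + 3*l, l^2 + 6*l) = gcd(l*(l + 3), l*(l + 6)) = l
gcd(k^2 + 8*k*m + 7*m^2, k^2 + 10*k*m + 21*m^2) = k + 7*m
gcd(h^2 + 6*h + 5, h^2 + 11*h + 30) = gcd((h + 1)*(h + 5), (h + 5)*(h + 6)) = h + 5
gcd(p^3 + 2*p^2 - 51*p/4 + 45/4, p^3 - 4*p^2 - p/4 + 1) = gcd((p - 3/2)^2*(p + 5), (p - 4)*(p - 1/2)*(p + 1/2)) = 1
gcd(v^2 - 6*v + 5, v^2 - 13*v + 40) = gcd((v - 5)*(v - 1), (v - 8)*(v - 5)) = v - 5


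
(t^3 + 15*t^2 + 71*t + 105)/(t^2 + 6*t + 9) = (t^2 + 12*t + 35)/(t + 3)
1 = 1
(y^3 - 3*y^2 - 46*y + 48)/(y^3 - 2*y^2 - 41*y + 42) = (y - 8)/(y - 7)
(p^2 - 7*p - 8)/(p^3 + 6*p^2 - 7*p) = (p^2 - 7*p - 8)/(p*(p^2 + 6*p - 7))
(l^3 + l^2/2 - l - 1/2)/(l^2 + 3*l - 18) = (l^3 + l^2/2 - l - 1/2)/(l^2 + 3*l - 18)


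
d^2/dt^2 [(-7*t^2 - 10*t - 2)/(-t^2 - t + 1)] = 6*(t^3 + 9*t^2 + 12*t + 7)/(t^6 + 3*t^5 - 5*t^3 + 3*t - 1)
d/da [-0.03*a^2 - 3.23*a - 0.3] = -0.06*a - 3.23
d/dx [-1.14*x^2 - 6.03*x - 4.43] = -2.28*x - 6.03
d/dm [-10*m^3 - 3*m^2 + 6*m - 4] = -30*m^2 - 6*m + 6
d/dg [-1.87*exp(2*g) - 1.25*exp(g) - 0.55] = (-3.74*exp(g) - 1.25)*exp(g)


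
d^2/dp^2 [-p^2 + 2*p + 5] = -2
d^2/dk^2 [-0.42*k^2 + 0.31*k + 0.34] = -0.840000000000000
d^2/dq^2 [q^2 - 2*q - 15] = 2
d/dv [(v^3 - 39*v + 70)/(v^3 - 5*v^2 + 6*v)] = 5*(-v^2 + 14*v - 21)/(v^2*(v^2 - 6*v + 9))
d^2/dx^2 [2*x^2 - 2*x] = 4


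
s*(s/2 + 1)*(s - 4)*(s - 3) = s^4/2 - 5*s^3/2 - s^2 + 12*s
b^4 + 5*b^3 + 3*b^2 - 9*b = b*(b - 1)*(b + 3)^2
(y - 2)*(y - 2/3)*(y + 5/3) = y^3 - y^2 - 28*y/9 + 20/9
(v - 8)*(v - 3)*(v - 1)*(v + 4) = v^4 - 8*v^3 - 13*v^2 + 116*v - 96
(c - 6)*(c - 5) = c^2 - 11*c + 30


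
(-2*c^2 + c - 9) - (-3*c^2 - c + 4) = c^2 + 2*c - 13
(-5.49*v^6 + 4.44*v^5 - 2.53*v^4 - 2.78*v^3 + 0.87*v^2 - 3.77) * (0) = 0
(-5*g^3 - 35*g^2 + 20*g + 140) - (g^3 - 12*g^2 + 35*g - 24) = -6*g^3 - 23*g^2 - 15*g + 164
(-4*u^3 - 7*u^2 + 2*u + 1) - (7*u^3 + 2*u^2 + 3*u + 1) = -11*u^3 - 9*u^2 - u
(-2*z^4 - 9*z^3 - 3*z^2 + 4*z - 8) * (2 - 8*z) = 16*z^5 + 68*z^4 + 6*z^3 - 38*z^2 + 72*z - 16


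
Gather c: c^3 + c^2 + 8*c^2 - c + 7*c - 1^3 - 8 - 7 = c^3 + 9*c^2 + 6*c - 16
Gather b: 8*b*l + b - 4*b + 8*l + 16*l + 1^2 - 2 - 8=b*(8*l - 3) + 24*l - 9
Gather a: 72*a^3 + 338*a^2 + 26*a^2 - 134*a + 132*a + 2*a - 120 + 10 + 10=72*a^3 + 364*a^2 - 100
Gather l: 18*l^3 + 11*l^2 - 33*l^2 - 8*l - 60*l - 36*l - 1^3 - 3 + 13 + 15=18*l^3 - 22*l^2 - 104*l + 24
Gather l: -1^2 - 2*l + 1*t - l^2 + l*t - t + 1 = -l^2 + l*(t - 2)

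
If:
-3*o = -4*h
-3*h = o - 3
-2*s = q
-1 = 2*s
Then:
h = 9/13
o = 12/13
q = 1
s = -1/2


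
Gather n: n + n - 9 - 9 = 2*n - 18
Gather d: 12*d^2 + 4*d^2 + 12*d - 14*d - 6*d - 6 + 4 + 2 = 16*d^2 - 8*d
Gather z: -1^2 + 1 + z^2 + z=z^2 + z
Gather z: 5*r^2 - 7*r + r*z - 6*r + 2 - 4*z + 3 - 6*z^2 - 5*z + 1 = 5*r^2 - 13*r - 6*z^2 + z*(r - 9) + 6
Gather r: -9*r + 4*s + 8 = -9*r + 4*s + 8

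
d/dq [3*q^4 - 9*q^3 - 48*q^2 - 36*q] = 12*q^3 - 27*q^2 - 96*q - 36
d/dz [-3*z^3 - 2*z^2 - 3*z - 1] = -9*z^2 - 4*z - 3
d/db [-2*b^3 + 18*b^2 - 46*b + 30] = -6*b^2 + 36*b - 46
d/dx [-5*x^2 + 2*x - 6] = 2 - 10*x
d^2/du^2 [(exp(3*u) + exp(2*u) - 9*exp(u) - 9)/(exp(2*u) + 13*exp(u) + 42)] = (exp(6*u) + 39*exp(5*u) + 738*exp(4*u) + 6088*exp(3*u) + 19431*exp(2*u) + 11961*exp(u) - 10962)*exp(u)/(exp(6*u) + 39*exp(5*u) + 633*exp(4*u) + 5473*exp(3*u) + 26586*exp(2*u) + 68796*exp(u) + 74088)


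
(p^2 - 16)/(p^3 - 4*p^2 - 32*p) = (p - 4)/(p*(p - 8))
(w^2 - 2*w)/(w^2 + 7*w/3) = 3*(w - 2)/(3*w + 7)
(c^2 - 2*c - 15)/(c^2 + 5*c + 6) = (c - 5)/(c + 2)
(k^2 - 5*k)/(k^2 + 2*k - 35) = k/(k + 7)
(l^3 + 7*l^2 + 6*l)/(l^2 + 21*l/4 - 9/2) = 4*l*(l + 1)/(4*l - 3)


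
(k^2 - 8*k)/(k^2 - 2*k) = (k - 8)/(k - 2)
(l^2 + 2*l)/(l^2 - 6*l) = (l + 2)/(l - 6)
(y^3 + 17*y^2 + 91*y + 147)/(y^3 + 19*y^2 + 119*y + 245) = (y + 3)/(y + 5)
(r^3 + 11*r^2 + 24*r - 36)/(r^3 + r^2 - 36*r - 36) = (r^2 + 5*r - 6)/(r^2 - 5*r - 6)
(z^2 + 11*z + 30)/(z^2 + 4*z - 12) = (z + 5)/(z - 2)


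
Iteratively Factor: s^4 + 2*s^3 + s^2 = (s + 1)*(s^3 + s^2) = s*(s + 1)*(s^2 + s) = s*(s + 1)^2*(s)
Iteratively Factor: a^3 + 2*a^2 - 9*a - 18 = (a - 3)*(a^2 + 5*a + 6) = (a - 3)*(a + 2)*(a + 3)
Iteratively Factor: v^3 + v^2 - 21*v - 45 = (v + 3)*(v^2 - 2*v - 15) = (v + 3)^2*(v - 5)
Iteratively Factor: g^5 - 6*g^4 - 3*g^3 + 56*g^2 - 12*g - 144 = (g - 3)*(g^4 - 3*g^3 - 12*g^2 + 20*g + 48) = (g - 3)*(g + 2)*(g^3 - 5*g^2 - 2*g + 24) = (g - 4)*(g - 3)*(g + 2)*(g^2 - g - 6) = (g - 4)*(g - 3)*(g + 2)^2*(g - 3)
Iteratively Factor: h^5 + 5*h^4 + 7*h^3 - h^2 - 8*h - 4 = (h - 1)*(h^4 + 6*h^3 + 13*h^2 + 12*h + 4) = (h - 1)*(h + 1)*(h^3 + 5*h^2 + 8*h + 4) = (h - 1)*(h + 1)^2*(h^2 + 4*h + 4) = (h - 1)*(h + 1)^2*(h + 2)*(h + 2)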